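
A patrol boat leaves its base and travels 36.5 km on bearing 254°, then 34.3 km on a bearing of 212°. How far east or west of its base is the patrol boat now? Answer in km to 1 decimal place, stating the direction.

Leg 1 (254°, 36.5 km): east 36.5 sin 254° = -35.09, north 36.5 cos 254° = -10.06
Leg 2 (212°, 34.3 km): east 34.3 sin 212° = -18.18, north 34.3 cos 212° = -29.09
Net east component: -53.26 km.

53.3 km west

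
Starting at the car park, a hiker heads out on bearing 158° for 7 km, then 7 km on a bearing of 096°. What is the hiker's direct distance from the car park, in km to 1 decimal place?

Leg 1 (158°, 7 km): east 7 sin 158° = 2.62, north 7 cos 158° = -6.49
Leg 2 (096°, 7 km): east 7 sin 96° = 6.96, north 7 cos 96° = -0.73
Net: 9.58 east, -7.22 north. Distance = √((9.58)² + (-7.22)²) = 12.000 km.

12.0 km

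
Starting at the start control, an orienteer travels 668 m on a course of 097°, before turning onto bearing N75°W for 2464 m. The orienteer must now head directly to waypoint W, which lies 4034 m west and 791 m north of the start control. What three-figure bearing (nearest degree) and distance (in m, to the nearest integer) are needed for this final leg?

Leg 1 (097°, 668 m): east 668 sin 97° = 663.02, north 668 cos 97° = -81.41
Leg 2 (N75°W, 2464 m): east 2464 sin 285° = -2380.04, north 2464 cos 285° = 637.73
Current position: (-1717.02, 556.32). Target: (-4034, 791). Remaining: Δeast = -2316.98, Δnorth = 234.68.
Bearing = atan2(-2316.98, 234.68) mod 360° = 275.78°; distance = √((-2316.98)² + (234.68)²) = 2328.834 m.

276°, 2329 m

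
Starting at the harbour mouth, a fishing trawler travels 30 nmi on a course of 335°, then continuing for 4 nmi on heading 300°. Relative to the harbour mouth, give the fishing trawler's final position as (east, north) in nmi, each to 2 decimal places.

(-16.14, 29.19)

Leg 1 (335°, 30 nmi): east 30 sin 335° = -12.68, north 30 cos 335° = 27.19
Leg 2 (300°, 4 nmi): east 4 sin 300° = -3.46, north 4 cos 300° = 2.00
Summing: -16.14 nmi east, 29.19 nmi north → (-16.14, 29.19).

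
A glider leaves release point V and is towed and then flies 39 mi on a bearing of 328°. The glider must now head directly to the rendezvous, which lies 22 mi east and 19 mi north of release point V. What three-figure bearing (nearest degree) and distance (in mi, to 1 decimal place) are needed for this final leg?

108°, 44.9 mi

Leg 1 (328°, 39 mi): east 39 sin 328° = -20.67, north 39 cos 328° = 33.07
Current position: (-20.67, 33.07). Target: (22, 19). Remaining: Δeast = 42.67, Δnorth = -14.07.
Bearing = atan2(42.67, -14.07) mod 360° = 108.26°; distance = √((42.67)² + (-14.07)²) = 44.928 mi.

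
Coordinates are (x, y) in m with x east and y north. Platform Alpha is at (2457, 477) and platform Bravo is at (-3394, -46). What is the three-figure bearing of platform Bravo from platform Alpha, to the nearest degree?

265°

Δeast = -3394 − 2457 = -5851.00; Δnorth = -46 − 477 = -523.00.
Bearing = atan2(Δeast, Δnorth) mod 360° = 264.89° ≈ 265°.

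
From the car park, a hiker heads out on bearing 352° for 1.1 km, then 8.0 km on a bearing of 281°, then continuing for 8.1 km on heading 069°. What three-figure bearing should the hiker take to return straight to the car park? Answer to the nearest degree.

175°

Leg 1 (352°, 1.1 km): east 1.1 sin 352° = -0.15, north 1.1 cos 352° = 1.09
Leg 2 (281°, 8.0 km): east 8.0 sin 281° = -7.85, north 8.0 cos 281° = 1.53
Leg 3 (069°, 8.1 km): east 8.1 sin 69° = 7.56, north 8.1 cos 69° = 2.90
Net displacement: -0.44 east, 5.52 north. Direction back to start is (0.44, -5.52): bearing = atan2(0.44, -5.52) mod 360° = 175.40° ≈ 175°.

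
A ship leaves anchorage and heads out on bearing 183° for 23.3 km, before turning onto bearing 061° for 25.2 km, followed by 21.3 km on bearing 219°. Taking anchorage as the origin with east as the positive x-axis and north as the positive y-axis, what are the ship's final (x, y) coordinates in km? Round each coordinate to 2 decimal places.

(7.42, -27.60)

Leg 1 (183°, 23.3 km): east 23.3 sin 183° = -1.22, north 23.3 cos 183° = -23.27
Leg 2 (061°, 25.2 km): east 25.2 sin 61° = 22.04, north 25.2 cos 61° = 12.22
Leg 3 (219°, 21.3 km): east 21.3 sin 219° = -13.40, north 21.3 cos 219° = -16.55
Summing: 7.42 km east, -27.60 km north → (7.42, -27.60).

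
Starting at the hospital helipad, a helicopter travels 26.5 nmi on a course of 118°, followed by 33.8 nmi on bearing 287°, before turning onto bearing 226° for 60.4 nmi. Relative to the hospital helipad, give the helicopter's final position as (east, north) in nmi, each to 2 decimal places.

(-52.37, -44.52)

Leg 1 (118°, 26.5 nmi): east 26.5 sin 118° = 23.40, north 26.5 cos 118° = -12.44
Leg 2 (287°, 33.8 nmi): east 33.8 sin 287° = -32.32, north 33.8 cos 287° = 9.88
Leg 3 (226°, 60.4 nmi): east 60.4 sin 226° = -43.45, north 60.4 cos 226° = -41.96
Summing: -52.37 nmi east, -44.52 nmi north → (-52.37, -44.52).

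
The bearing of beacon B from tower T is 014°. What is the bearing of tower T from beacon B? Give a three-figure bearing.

Back-bearing = 014° + 180° = 194°.

194°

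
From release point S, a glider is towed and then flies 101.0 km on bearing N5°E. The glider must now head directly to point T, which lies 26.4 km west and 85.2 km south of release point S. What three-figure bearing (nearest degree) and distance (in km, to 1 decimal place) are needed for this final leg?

191°, 189.1 km

Leg 1 (N5°E, 101.0 km): east 101.0 sin 5° = 8.80, north 101.0 cos 5° = 100.62
Current position: (8.80, 100.62). Target: (-26.4, -85.2). Remaining: Δeast = -35.20, Δnorth = -185.82.
Bearing = atan2(-35.20, -185.82) mod 360° = 190.73°; distance = √((-35.20)² + (-185.82)²) = 189.121 km.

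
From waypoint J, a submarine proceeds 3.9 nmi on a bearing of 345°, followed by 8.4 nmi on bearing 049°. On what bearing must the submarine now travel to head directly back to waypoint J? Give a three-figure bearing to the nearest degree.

210°

Leg 1 (345°, 3.9 nmi): east 3.9 sin 345° = -1.01, north 3.9 cos 345° = 3.77
Leg 2 (049°, 8.4 nmi): east 8.4 sin 49° = 6.34, north 8.4 cos 49° = 5.51
Net displacement: 5.33 east, 9.28 north. Direction back to start is (-5.33, -9.28): bearing = atan2(-5.33, -9.28) mod 360° = 209.88° ≈ 210°.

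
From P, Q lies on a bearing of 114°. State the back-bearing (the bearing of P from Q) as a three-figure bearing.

Back-bearing = 114° + 180° = 294°.

294°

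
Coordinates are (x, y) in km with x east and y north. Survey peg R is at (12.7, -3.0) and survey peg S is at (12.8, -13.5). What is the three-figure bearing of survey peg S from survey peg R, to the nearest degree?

Δeast = 12.8 − 12.7 = 0.10; Δnorth = -13.5 − -3.0 = -10.50.
Bearing = atan2(Δeast, Δnorth) mod 360° = 179.45° ≈ 179°.

179°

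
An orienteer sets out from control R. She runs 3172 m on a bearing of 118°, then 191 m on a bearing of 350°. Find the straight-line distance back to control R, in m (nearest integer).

Leg 1 (118°, 3172 m): east 3172 sin 118° = 2800.71, north 3172 cos 118° = -1489.16
Leg 2 (350°, 191 m): east 191 sin 350° = -33.17, north 191 cos 350° = 188.10
Net: 2767.54 east, -1301.07 north. Distance = √((2767.54)² + (-1301.07)²) = 3058.115 m.

3058 m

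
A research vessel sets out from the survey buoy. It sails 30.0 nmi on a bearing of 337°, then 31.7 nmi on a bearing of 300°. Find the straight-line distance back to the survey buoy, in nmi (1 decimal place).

58.5 nmi

Leg 1 (337°, 30.0 nmi): east 30.0 sin 337° = -11.72, north 30.0 cos 337° = 27.62
Leg 2 (300°, 31.7 nmi): east 31.7 sin 300° = -27.45, north 31.7 cos 300° = 15.85
Net: -39.17 east, 43.47 north. Distance = √((-39.17)² + (43.47)²) = 58.514 nmi.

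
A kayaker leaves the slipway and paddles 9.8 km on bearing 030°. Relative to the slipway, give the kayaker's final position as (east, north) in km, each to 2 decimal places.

(4.90, 8.49)

Leg 1 (030°, 9.8 km): east 9.8 sin 30° = 4.90, north 9.8 cos 30° = 8.49
Summing: 4.90 km east, 8.49 km north → (4.90, 8.49).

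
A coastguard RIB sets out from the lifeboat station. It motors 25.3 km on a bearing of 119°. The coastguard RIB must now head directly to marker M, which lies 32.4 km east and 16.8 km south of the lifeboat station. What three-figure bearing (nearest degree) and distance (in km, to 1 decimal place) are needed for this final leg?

Leg 1 (119°, 25.3 km): east 25.3 sin 119° = 22.13, north 25.3 cos 119° = -12.27
Current position: (22.13, -12.27). Target: (32.4, -16.8). Remaining: Δeast = 10.27, Δnorth = -4.53.
Bearing = atan2(10.27, -4.53) mod 360° = 113.82°; distance = √((10.27)² + (-4.53)²) = 11.228 km.

114°, 11.2 km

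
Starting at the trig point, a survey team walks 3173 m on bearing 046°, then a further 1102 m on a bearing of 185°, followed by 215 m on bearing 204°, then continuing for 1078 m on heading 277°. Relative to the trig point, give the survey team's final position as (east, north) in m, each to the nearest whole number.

Leg 1 (046°, 3173 m): east 3173 sin 46° = 2282.47, north 3173 cos 46° = 2204.15
Leg 2 (185°, 1102 m): east 1102 sin 185° = -96.05, north 1102 cos 185° = -1097.81
Leg 3 (204°, 215 m): east 215 sin 204° = -87.45, north 215 cos 204° = -196.41
Leg 4 (277°, 1078 m): east 1078 sin 277° = -1069.96, north 1078 cos 277° = 131.38
Summing: 1029.01 m east, 1041.31 m north → (1029, 1041).

(1029, 1041)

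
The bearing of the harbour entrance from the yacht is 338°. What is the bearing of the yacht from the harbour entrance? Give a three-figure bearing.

158°

Back-bearing = 338° − 180° = 158°.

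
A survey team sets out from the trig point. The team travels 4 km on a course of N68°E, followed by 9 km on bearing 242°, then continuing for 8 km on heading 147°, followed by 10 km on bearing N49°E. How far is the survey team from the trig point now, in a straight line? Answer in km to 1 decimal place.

8.2 km

Leg 1 (N68°E, 4 km): east 4 sin 68° = 3.71, north 4 cos 68° = 1.50
Leg 2 (242°, 9 km): east 9 sin 242° = -7.95, north 9 cos 242° = -4.23
Leg 3 (147°, 8 km): east 8 sin 147° = 4.36, north 8 cos 147° = -6.71
Leg 4 (N49°E, 10 km): east 10 sin 49° = 7.55, north 10 cos 49° = 6.56
Net: 7.67 east, -2.88 north. Distance = √((7.67)² + (-2.88)²) = 8.188 km.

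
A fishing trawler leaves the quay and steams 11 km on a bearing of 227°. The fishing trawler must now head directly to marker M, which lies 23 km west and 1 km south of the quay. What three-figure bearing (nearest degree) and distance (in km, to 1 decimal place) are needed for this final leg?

Leg 1 (227°, 11 km): east 11 sin 227° = -8.04, north 11 cos 227° = -7.50
Current position: (-8.04, -7.50). Target: (-23, -1). Remaining: Δeast = -14.96, Δnorth = 6.50.
Bearing = atan2(-14.96, 6.50) mod 360° = 293.50°; distance = √((-14.96)² + (6.50)²) = 16.307 km.

293°, 16.3 km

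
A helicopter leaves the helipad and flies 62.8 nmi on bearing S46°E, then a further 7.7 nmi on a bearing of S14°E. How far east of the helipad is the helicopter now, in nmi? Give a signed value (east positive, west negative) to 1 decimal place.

Leg 1 (S46°E, 62.8 nmi): east 62.8 sin 134° = 45.17, north 62.8 cos 134° = -43.62
Leg 2 (S14°E, 7.7 nmi): east 7.7 sin 166° = 1.86, north 7.7 cos 166° = -7.47
Net east component: 47.04 nmi.

47.0 nmi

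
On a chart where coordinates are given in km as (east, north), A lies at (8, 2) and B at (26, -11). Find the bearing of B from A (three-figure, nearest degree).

Δeast = 26 − 8 = 18.00; Δnorth = -11 − 2 = -13.00.
Bearing = atan2(Δeast, Δnorth) mod 360° = 125.84° ≈ 126°.

126°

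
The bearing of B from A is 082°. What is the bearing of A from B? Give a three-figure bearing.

262°

Back-bearing = 082° + 180° = 262°.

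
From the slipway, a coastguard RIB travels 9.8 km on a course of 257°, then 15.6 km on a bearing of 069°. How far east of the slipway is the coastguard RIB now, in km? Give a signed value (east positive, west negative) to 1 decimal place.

Leg 1 (257°, 9.8 km): east 9.8 sin 257° = -9.55, north 9.8 cos 257° = -2.20
Leg 2 (069°, 15.6 km): east 15.6 sin 69° = 14.56, north 15.6 cos 69° = 5.59
Net east component: 5.02 km.

5.0 km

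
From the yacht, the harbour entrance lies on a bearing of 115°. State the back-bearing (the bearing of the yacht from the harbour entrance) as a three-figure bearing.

Back-bearing = 115° + 180° = 295°.

295°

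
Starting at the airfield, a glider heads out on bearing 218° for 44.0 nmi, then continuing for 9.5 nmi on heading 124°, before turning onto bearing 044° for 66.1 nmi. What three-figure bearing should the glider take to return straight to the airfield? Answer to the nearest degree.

Leg 1 (218°, 44.0 nmi): east 44.0 sin 218° = -27.09, north 44.0 cos 218° = -34.67
Leg 2 (124°, 9.5 nmi): east 9.5 sin 124° = 7.88, north 9.5 cos 124° = -5.31
Leg 3 (044°, 66.1 nmi): east 66.1 sin 44° = 45.92, north 66.1 cos 44° = 47.55
Net displacement: 26.70 east, 7.56 north. Direction back to start is (-26.70, -7.56): bearing = atan2(-26.70, -7.56) mod 360° = 254.19° ≈ 254°.

254°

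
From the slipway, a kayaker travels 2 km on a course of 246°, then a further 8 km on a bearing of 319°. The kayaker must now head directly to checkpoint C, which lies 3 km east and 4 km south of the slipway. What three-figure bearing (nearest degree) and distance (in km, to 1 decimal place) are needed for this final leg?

132°, 13.7 km

Leg 1 (246°, 2 km): east 2 sin 246° = -1.83, north 2 cos 246° = -0.81
Leg 2 (319°, 8 km): east 8 sin 319° = -5.25, north 8 cos 319° = 6.04
Current position: (-7.08, 5.22). Target: (3, -4). Remaining: Δeast = 10.08, Δnorth = -9.22.
Bearing = atan2(10.08, -9.22) mod 360° = 132.47°; distance = √((10.08)² + (-9.22)²) = 13.660 km.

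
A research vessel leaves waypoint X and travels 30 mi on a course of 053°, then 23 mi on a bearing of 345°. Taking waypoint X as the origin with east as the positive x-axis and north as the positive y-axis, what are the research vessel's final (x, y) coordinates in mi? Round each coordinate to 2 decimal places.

Leg 1 (053°, 30 mi): east 30 sin 53° = 23.96, north 30 cos 53° = 18.05
Leg 2 (345°, 23 mi): east 23 sin 345° = -5.95, north 23 cos 345° = 22.22
Summing: 18.01 mi east, 40.27 mi north → (18.01, 40.27).

(18.01, 40.27)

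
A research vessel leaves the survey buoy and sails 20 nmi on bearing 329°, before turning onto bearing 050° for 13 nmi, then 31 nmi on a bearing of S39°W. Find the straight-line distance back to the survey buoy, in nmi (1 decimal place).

Leg 1 (329°, 20 nmi): east 20 sin 329° = -10.30, north 20 cos 329° = 17.14
Leg 2 (050°, 13 nmi): east 13 sin 50° = 9.96, north 13 cos 50° = 8.36
Leg 3 (S39°W, 31 nmi): east 31 sin 219° = -19.51, north 31 cos 219° = -24.09
Net: -19.85 east, 1.41 north. Distance = √((-19.85)² + (1.41)²) = 19.901 nmi.

19.9 nmi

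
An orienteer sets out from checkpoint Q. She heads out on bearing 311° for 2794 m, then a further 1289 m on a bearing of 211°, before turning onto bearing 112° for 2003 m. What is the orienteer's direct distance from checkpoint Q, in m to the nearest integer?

916 m

Leg 1 (311°, 2794 m): east 2794 sin 311° = -2108.66, north 2794 cos 311° = 1833.03
Leg 2 (211°, 1289 m): east 1289 sin 211° = -663.88, north 1289 cos 211° = -1104.89
Leg 3 (112°, 2003 m): east 2003 sin 112° = 1857.15, north 2003 cos 112° = -750.34
Net: -915.39 east, -22.20 north. Distance = √((-915.39)² + (-22.20)²) = 915.662 m.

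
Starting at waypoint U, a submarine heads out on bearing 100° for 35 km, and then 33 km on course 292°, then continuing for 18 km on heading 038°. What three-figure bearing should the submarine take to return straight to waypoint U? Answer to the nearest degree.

216°

Leg 1 (100°, 35 km): east 35 sin 100° = 34.47, north 35 cos 100° = -6.08
Leg 2 (292°, 33 km): east 33 sin 292° = -30.60, north 33 cos 292° = 12.36
Leg 3 (038°, 18 km): east 18 sin 38° = 11.08, north 18 cos 38° = 14.18
Net displacement: 14.95 east, 20.47 north. Direction back to start is (-14.95, -20.47): bearing = atan2(-14.95, -20.47) mod 360° = 216.15° ≈ 216°.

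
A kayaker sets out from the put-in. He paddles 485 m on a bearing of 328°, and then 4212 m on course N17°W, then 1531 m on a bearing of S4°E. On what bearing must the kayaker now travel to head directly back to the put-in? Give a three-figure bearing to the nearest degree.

Leg 1 (328°, 485 m): east 485 sin 328° = -257.01, north 485 cos 328° = 411.30
Leg 2 (N17°W, 4212 m): east 4212 sin 343° = -1231.47, north 4212 cos 343° = 4027.96
Leg 3 (S4°E, 1531 m): east 1531 sin 176° = 106.80, north 1531 cos 176° = -1527.27
Net displacement: -1381.68 east, 2911.99 north. Direction back to start is (1381.68, -2911.99): bearing = atan2(1381.68, -2911.99) mod 360° = 154.62° ≈ 155°.

155°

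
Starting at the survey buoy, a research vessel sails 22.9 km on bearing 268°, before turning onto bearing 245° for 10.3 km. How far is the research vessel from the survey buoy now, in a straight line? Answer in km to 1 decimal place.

Leg 1 (268°, 22.9 km): east 22.9 sin 268° = -22.89, north 22.9 cos 268° = -0.80
Leg 2 (245°, 10.3 km): east 10.3 sin 245° = -9.33, north 10.3 cos 245° = -4.35
Net: -32.22 east, -5.15 north. Distance = √((-32.22)² + (-5.15)²) = 32.630 km.

32.6 km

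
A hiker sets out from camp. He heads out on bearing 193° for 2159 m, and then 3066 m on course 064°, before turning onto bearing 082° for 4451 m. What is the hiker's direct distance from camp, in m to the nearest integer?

6679 m

Leg 1 (193°, 2159 m): east 2159 sin 193° = -485.67, north 2159 cos 193° = -2103.66
Leg 2 (064°, 3066 m): east 3066 sin 64° = 2755.70, north 3066 cos 64° = 1344.05
Leg 3 (082°, 4451 m): east 4451 sin 82° = 4407.68, north 4451 cos 82° = 619.46
Net: 6677.72 east, -140.16 north. Distance = √((6677.72)² + (-140.16)²) = 6679.187 m.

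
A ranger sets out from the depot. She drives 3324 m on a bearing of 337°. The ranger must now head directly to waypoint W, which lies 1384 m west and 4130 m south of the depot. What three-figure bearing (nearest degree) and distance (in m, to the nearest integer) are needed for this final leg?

181°, 7190 m

Leg 1 (337°, 3324 m): east 3324 sin 337° = -1298.79, north 3324 cos 337° = 3059.76
Current position: (-1298.79, 3059.76). Target: (-1384, -4130). Remaining: Δeast = -85.21, Δnorth = -7189.76.
Bearing = atan2(-85.21, -7189.76) mod 360° = 180.68°; distance = √((-85.21)² + (-7189.76)²) = 7190.263 m.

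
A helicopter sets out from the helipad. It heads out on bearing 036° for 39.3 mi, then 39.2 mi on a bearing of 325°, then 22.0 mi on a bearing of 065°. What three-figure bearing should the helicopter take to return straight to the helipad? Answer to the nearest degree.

Leg 1 (036°, 39.3 mi): east 39.3 sin 36° = 23.10, north 39.3 cos 36° = 31.79
Leg 2 (325°, 39.2 mi): east 39.2 sin 325° = -22.48, north 39.2 cos 325° = 32.11
Leg 3 (065°, 22.0 mi): east 22.0 sin 65° = 19.94, north 22.0 cos 65° = 9.30
Net displacement: 20.55 east, 73.20 north. Direction back to start is (-20.55, -73.20): bearing = atan2(-20.55, -73.20) mod 360° = 195.68° ≈ 196°.

196°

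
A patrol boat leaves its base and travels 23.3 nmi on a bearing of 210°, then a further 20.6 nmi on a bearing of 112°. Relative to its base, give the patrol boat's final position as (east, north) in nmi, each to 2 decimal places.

Leg 1 (210°, 23.3 nmi): east 23.3 sin 210° = -11.65, north 23.3 cos 210° = -20.18
Leg 2 (112°, 20.6 nmi): east 20.6 sin 112° = 19.10, north 20.6 cos 112° = -7.72
Summing: 7.45 nmi east, -27.90 nmi north → (7.45, -27.90).

(7.45, -27.90)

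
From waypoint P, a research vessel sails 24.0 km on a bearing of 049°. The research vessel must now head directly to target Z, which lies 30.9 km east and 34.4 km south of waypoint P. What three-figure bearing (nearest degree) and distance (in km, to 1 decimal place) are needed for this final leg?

166°, 51.8 km

Leg 1 (049°, 24.0 km): east 24.0 sin 49° = 18.11, north 24.0 cos 49° = 15.75
Current position: (18.11, 15.75). Target: (30.9, -34.4). Remaining: Δeast = 12.79, Δnorth = -50.15.
Bearing = atan2(12.79, -50.15) mod 360° = 165.69°; distance = √((12.79)² + (-50.15)²) = 51.750 km.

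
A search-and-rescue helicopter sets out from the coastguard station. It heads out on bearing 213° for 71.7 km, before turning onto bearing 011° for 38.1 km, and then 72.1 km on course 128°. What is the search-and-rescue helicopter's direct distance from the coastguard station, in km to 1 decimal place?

Leg 1 (213°, 71.7 km): east 71.7 sin 213° = -39.05, north 71.7 cos 213° = -60.13
Leg 2 (011°, 38.1 km): east 38.1 sin 11° = 7.27, north 38.1 cos 11° = 37.40
Leg 3 (128°, 72.1 km): east 72.1 sin 128° = 56.82, north 72.1 cos 128° = -44.39
Net: 25.03 east, -67.12 north. Distance = √((25.03)² + (-67.12)²) = 71.639 km.

71.6 km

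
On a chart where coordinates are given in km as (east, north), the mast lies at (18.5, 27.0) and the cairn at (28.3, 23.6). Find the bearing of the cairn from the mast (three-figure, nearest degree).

109°

Δeast = 28.3 − 18.5 = 9.80; Δnorth = 23.6 − 27.0 = -3.40.
Bearing = atan2(Δeast, Δnorth) mod 360° = 109.13° ≈ 109°.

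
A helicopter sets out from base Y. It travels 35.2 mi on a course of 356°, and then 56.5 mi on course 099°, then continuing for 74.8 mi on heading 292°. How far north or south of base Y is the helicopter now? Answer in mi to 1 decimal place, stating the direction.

54.3 mi north

Leg 1 (356°, 35.2 mi): east 35.2 sin 356° = -2.46, north 35.2 cos 356° = 35.11
Leg 2 (099°, 56.5 mi): east 56.5 sin 99° = 55.80, north 56.5 cos 99° = -8.84
Leg 3 (292°, 74.8 mi): east 74.8 sin 292° = -69.35, north 74.8 cos 292° = 28.02
Net north component: 54.30 mi.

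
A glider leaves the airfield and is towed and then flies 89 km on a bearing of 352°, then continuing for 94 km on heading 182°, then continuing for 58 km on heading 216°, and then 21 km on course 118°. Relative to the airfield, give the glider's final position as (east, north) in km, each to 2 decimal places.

Leg 1 (352°, 89 km): east 89 sin 352° = -12.39, north 89 cos 352° = 88.13
Leg 2 (182°, 94 km): east 94 sin 182° = -3.28, north 94 cos 182° = -93.94
Leg 3 (216°, 58 km): east 58 sin 216° = -34.09, north 58 cos 216° = -46.92
Leg 4 (118°, 21 km): east 21 sin 118° = 18.54, north 21 cos 118° = -9.86
Summing: -31.22 km east, -62.59 km north → (-31.22, -62.59).

(-31.22, -62.59)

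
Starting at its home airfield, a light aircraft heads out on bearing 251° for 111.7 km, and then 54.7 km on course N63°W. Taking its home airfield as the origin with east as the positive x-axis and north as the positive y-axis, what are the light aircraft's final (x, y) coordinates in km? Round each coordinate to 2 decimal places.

Leg 1 (251°, 111.7 km): east 111.7 sin 251° = -105.61, north 111.7 cos 251° = -36.37
Leg 2 (N63°W, 54.7 km): east 54.7 sin 297° = -48.74, north 54.7 cos 297° = 24.83
Summing: -154.35 km east, -11.53 km north → (-154.35, -11.53).

(-154.35, -11.53)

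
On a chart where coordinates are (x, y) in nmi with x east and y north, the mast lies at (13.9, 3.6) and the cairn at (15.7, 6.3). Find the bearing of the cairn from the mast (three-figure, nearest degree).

Δeast = 15.7 − 13.9 = 1.80; Δnorth = 6.3 − 3.6 = 2.70.
Bearing = atan2(Δeast, Δnorth) mod 360° = 33.69° ≈ 034°.

034°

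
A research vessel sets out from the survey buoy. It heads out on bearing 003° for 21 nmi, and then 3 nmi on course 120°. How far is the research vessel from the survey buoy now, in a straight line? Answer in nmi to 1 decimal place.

Leg 1 (003°, 21 nmi): east 21 sin 3° = 1.10, north 21 cos 3° = 20.97
Leg 2 (120°, 3 nmi): east 3 sin 120° = 2.60, north 3 cos 120° = -1.50
Net: 3.70 east, 19.47 north. Distance = √((3.70)² + (19.47)²) = 19.819 nmi.

19.8 nmi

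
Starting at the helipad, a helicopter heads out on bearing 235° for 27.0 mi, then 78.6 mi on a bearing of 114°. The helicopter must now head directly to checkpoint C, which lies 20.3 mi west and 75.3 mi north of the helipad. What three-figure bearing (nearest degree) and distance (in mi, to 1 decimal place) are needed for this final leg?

Leg 1 (235°, 27.0 mi): east 27.0 sin 235° = -22.12, north 27.0 cos 235° = -15.49
Leg 2 (114°, 78.6 mi): east 78.6 sin 114° = 71.80, north 78.6 cos 114° = -31.97
Current position: (49.69, -47.46). Target: (-20.3, 75.3). Remaining: Δeast = -69.99, Δnorth = 122.76.
Bearing = atan2(-69.99, 122.76) mod 360° = 330.31°; distance = √((-69.99)² + (122.76)²) = 141.306 mi.

330°, 141.3 mi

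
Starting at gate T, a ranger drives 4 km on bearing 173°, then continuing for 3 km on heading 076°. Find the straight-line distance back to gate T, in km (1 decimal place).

4.7 km

Leg 1 (173°, 4 km): east 4 sin 173° = 0.49, north 4 cos 173° = -3.97
Leg 2 (076°, 3 km): east 3 sin 76° = 2.91, north 3 cos 76° = 0.73
Net: 3.40 east, -3.24 north. Distance = √((3.40)² + (-3.24)²) = 4.698 km.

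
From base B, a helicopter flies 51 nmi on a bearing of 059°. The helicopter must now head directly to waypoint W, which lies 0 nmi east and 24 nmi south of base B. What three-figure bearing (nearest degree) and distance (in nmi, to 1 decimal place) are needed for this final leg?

Leg 1 (059°, 51 nmi): east 51 sin 59° = 43.72, north 51 cos 59° = 26.27
Current position: (43.72, 26.27). Target: (0, -24). Remaining: Δeast = -43.72, Δnorth = -50.27.
Bearing = atan2(-43.72, -50.27) mod 360° = 221.01°; distance = √((-43.72)² + (-50.27)²) = 66.617 nmi.

221°, 66.6 nmi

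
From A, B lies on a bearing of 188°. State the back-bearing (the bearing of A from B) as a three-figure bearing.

008°

Back-bearing = 188° − 180° = 008°.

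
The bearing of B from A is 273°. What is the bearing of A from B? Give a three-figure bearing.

093°

Back-bearing = 273° − 180° = 093°.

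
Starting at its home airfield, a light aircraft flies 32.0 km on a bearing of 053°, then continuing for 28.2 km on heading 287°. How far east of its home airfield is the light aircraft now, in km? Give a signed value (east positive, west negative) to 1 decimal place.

-1.4 km

Leg 1 (053°, 32.0 km): east 32.0 sin 53° = 25.56, north 32.0 cos 53° = 19.26
Leg 2 (287°, 28.2 km): east 28.2 sin 287° = -26.97, north 28.2 cos 287° = 8.24
Net east component: -1.41 km.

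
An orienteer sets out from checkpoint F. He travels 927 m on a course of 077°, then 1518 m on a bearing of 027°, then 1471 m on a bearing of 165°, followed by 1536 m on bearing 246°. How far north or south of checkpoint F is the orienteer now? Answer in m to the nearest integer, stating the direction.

485 m south

Leg 1 (077°, 927 m): east 927 sin 77° = 903.24, north 927 cos 77° = 208.53
Leg 2 (027°, 1518 m): east 1518 sin 27° = 689.16, north 1518 cos 27° = 1352.55
Leg 3 (165°, 1471 m): east 1471 sin 165° = 380.72, north 1471 cos 165° = -1420.88
Leg 4 (246°, 1536 m): east 1536 sin 246° = -1403.21, north 1536 cos 246° = -624.75
Net north component: -484.55 m.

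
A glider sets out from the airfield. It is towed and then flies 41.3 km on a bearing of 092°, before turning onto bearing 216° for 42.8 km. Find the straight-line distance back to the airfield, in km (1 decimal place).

39.5 km

Leg 1 (092°, 41.3 km): east 41.3 sin 92° = 41.27, north 41.3 cos 92° = -1.44
Leg 2 (216°, 42.8 km): east 42.8 sin 216° = -25.16, north 42.8 cos 216° = -34.63
Net: 16.12 east, -36.07 north. Distance = √((16.12)² + (-36.07)²) = 39.505 km.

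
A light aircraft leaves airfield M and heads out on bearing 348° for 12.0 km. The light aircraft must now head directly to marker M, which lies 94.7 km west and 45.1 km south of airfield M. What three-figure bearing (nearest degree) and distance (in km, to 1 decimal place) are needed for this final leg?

238°, 108.3 km

Leg 1 (348°, 12.0 km): east 12.0 sin 348° = -2.49, north 12.0 cos 348° = 11.74
Current position: (-2.49, 11.74). Target: (-94.7, -45.1). Remaining: Δeast = -92.21, Δnorth = -56.84.
Bearing = atan2(-92.21, -56.84) mod 360° = 238.35°; distance = √((-92.21)² + (-56.84)²) = 108.316 km.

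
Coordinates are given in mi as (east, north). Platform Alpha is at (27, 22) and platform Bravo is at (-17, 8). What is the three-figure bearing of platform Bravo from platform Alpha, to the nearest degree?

Δeast = -17 − 27 = -44.00; Δnorth = 8 − 22 = -14.00.
Bearing = atan2(Δeast, Δnorth) mod 360° = 252.35° ≈ 252°.

252°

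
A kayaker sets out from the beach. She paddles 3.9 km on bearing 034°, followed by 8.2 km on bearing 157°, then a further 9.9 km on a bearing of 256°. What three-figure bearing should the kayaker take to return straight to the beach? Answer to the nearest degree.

Leg 1 (034°, 3.9 km): east 3.9 sin 34° = 2.18, north 3.9 cos 34° = 3.23
Leg 2 (157°, 8.2 km): east 8.2 sin 157° = 3.20, north 8.2 cos 157° = -7.55
Leg 3 (256°, 9.9 km): east 9.9 sin 256° = -9.61, north 9.9 cos 256° = -2.40
Net displacement: -4.22 east, -6.71 north. Direction back to start is (4.22, 6.71): bearing = atan2(4.22, 6.71) mod 360° = 32.17° ≈ 032°.

032°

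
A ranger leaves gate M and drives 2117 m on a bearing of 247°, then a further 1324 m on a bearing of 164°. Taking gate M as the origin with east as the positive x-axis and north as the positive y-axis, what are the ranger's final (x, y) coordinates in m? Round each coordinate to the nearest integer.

Leg 1 (247°, 2117 m): east 2117 sin 247° = -1948.71, north 2117 cos 247° = -827.18
Leg 2 (164°, 1324 m): east 1324 sin 164° = 364.94, north 1324 cos 164° = -1272.71
Summing: -1583.76 m east, -2099.89 m north → (-1584, -2100).

(-1584, -2100)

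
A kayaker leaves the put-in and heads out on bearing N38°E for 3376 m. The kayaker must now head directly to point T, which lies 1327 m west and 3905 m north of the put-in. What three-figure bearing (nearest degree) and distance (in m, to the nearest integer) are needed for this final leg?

290°, 3626 m

Leg 1 (N38°E, 3376 m): east 3376 sin 38° = 2078.47, north 3376 cos 38° = 2660.32
Current position: (2078.47, 2660.32). Target: (-1327, 3905). Remaining: Δeast = -3405.47, Δnorth = 1244.68.
Bearing = atan2(-3405.47, 1244.68) mod 360° = 290.08°; distance = √((-3405.47)² + (1244.68)²) = 3625.805 m.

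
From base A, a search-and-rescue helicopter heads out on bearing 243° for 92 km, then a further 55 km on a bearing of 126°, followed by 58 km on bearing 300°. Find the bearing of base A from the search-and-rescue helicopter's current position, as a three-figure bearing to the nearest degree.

Leg 1 (243°, 92 km): east 92 sin 243° = -81.97, north 92 cos 243° = -41.77
Leg 2 (126°, 55 km): east 55 sin 126° = 44.50, north 55 cos 126° = -32.33
Leg 3 (300°, 58 km): east 58 sin 300° = -50.23, north 58 cos 300° = 29.00
Net displacement: -87.71 east, -45.10 north. Direction back to start is (87.71, 45.10): bearing = atan2(87.71, 45.10) mod 360° = 62.79° ≈ 063°.

063°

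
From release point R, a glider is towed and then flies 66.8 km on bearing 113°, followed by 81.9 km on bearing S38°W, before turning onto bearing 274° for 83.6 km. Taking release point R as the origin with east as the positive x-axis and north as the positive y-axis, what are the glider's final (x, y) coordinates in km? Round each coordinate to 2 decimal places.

(-72.33, -84.81)

Leg 1 (113°, 66.8 km): east 66.8 sin 113° = 61.49, north 66.8 cos 113° = -26.10
Leg 2 (S38°W, 81.9 km): east 81.9 sin 218° = -50.42, north 81.9 cos 218° = -64.54
Leg 3 (274°, 83.6 km): east 83.6 sin 274° = -83.40, north 83.6 cos 274° = 5.83
Summing: -72.33 km east, -84.81 km north → (-72.33, -84.81).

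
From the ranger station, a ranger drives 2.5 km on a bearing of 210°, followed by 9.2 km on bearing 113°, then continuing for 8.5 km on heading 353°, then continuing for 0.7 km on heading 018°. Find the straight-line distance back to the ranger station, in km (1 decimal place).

Leg 1 (210°, 2.5 km): east 2.5 sin 210° = -1.25, north 2.5 cos 210° = -2.17
Leg 2 (113°, 9.2 km): east 9.2 sin 113° = 8.47, north 9.2 cos 113° = -3.59
Leg 3 (353°, 8.5 km): east 8.5 sin 353° = -1.04, north 8.5 cos 353° = 8.44
Leg 4 (018°, 0.7 km): east 0.7 sin 18° = 0.22, north 0.7 cos 18° = 0.67
Net: 6.40 east, 3.34 north. Distance = √((6.40)² + (3.34)²) = 7.219 km.

7.2 km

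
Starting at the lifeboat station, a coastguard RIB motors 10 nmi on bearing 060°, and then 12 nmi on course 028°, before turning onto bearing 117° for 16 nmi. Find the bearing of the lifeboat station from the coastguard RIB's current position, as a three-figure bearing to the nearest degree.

Leg 1 (060°, 10 nmi): east 10 sin 60° = 8.66, north 10 cos 60° = 5.00
Leg 2 (028°, 12 nmi): east 12 sin 28° = 5.63, north 12 cos 28° = 10.60
Leg 3 (117°, 16 nmi): east 16 sin 117° = 14.26, north 16 cos 117° = -7.26
Net displacement: 28.55 east, 8.33 north. Direction back to start is (-28.55, -8.33): bearing = atan2(-28.55, -8.33) mod 360° = 253.73° ≈ 254°.

254°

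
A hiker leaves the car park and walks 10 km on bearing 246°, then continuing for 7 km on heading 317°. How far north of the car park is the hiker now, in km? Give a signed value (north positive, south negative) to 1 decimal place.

Leg 1 (246°, 10 km): east 10 sin 246° = -9.14, north 10 cos 246° = -4.07
Leg 2 (317°, 7 km): east 7 sin 317° = -4.77, north 7 cos 317° = 5.12
Net north component: 1.05 km.

1.1 km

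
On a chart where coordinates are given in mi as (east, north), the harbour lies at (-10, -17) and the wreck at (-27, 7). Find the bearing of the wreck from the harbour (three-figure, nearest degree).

325°

Δeast = -27 − -10 = -17.00; Δnorth = 7 − -17 = 24.00.
Bearing = atan2(Δeast, Δnorth) mod 360° = 324.69° ≈ 325°.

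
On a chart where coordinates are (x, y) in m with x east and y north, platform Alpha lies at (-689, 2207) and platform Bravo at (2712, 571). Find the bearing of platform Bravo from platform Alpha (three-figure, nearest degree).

116°

Δeast = 2712 − -689 = 3401.00; Δnorth = 571 − 2207 = -1636.00.
Bearing = atan2(Δeast, Δnorth) mod 360° = 115.69° ≈ 116°.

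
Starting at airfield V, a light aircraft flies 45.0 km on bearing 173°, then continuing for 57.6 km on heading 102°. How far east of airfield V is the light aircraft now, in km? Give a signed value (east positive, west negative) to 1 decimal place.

61.8 km

Leg 1 (173°, 45.0 km): east 45.0 sin 173° = 5.48, north 45.0 cos 173° = -44.66
Leg 2 (102°, 57.6 km): east 57.6 sin 102° = 56.34, north 57.6 cos 102° = -11.98
Net east component: 61.83 km.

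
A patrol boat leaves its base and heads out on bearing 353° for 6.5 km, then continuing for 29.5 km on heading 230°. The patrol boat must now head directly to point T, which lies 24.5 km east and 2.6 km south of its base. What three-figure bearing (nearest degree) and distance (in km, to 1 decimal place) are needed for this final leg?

Leg 1 (353°, 6.5 km): east 6.5 sin 353° = -0.79, north 6.5 cos 353° = 6.45
Leg 2 (230°, 29.5 km): east 29.5 sin 230° = -22.60, north 29.5 cos 230° = -18.96
Current position: (-23.39, -12.51). Target: (24.5, -2.6). Remaining: Δeast = 47.89, Δnorth = 9.91.
Bearing = atan2(47.89, 9.91) mod 360° = 78.31°; distance = √((47.89)² + (9.91)²) = 48.905 km.

078°, 48.9 km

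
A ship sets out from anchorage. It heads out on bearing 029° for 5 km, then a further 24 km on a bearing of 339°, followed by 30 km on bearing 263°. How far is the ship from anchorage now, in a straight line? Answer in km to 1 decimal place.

Leg 1 (029°, 5 km): east 5 sin 29° = 2.42, north 5 cos 29° = 4.37
Leg 2 (339°, 24 km): east 24 sin 339° = -8.60, north 24 cos 339° = 22.41
Leg 3 (263°, 30 km): east 30 sin 263° = -29.78, north 30 cos 263° = -3.66
Net: -35.95 east, 23.12 north. Distance = √((-35.95)² + (23.12)²) = 42.747 km.

42.7 km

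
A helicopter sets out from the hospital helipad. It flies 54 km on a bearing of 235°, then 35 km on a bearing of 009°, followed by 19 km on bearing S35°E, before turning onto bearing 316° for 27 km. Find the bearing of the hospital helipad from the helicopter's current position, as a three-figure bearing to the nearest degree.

099°

Leg 1 (235°, 54 km): east 54 sin 235° = -44.23, north 54 cos 235° = -30.97
Leg 2 (009°, 35 km): east 35 sin 9° = 5.48, north 35 cos 9° = 34.57
Leg 3 (S35°E, 19 km): east 19 sin 145° = 10.90, north 19 cos 145° = -15.56
Leg 4 (316°, 27 km): east 27 sin 316° = -18.76, north 27 cos 316° = 19.42
Net displacement: -46.62 east, 7.45 north. Direction back to start is (46.62, -7.45): bearing = atan2(46.62, -7.45) mod 360° = 99.08° ≈ 099°.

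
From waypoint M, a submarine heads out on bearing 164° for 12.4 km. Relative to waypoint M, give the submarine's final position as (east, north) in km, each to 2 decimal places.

(3.42, -11.92)

Leg 1 (164°, 12.4 km): east 12.4 sin 164° = 3.42, north 12.4 cos 164° = -11.92
Summing: 3.42 km east, -11.92 km north → (3.42, -11.92).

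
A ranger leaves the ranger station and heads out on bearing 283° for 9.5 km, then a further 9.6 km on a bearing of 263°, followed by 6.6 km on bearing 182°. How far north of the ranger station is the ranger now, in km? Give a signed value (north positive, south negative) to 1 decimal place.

-5.6 km

Leg 1 (283°, 9.5 km): east 9.5 sin 283° = -9.26, north 9.5 cos 283° = 2.14
Leg 2 (263°, 9.6 km): east 9.6 sin 263° = -9.53, north 9.6 cos 263° = -1.17
Leg 3 (182°, 6.6 km): east 6.6 sin 182° = -0.23, north 6.6 cos 182° = -6.60
Net north component: -5.63 km.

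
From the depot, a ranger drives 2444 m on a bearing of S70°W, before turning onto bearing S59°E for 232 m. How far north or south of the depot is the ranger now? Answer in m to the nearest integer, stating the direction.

Leg 1 (S70°W, 2444 m): east 2444 sin 250° = -2296.61, north 2444 cos 250° = -835.90
Leg 2 (S59°E, 232 m): east 232 sin 121° = 198.86, north 232 cos 121° = -119.49
Net north component: -955.39 m.

955 m south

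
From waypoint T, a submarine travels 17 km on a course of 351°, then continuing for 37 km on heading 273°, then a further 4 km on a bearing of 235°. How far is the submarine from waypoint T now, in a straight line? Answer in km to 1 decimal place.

Leg 1 (351°, 17 km): east 17 sin 351° = -2.66, north 17 cos 351° = 16.79
Leg 2 (273°, 37 km): east 37 sin 273° = -36.95, north 37 cos 273° = 1.94
Leg 3 (235°, 4 km): east 4 sin 235° = -3.28, north 4 cos 235° = -2.29
Net: -42.89 east, 16.43 north. Distance = √((-42.89)² + (16.43)²) = 45.926 km.

45.9 km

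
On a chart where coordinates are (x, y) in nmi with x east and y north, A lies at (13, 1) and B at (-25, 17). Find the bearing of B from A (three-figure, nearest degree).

Δeast = -25 − 13 = -38.00; Δnorth = 17 − 1 = 16.00.
Bearing = atan2(Δeast, Δnorth) mod 360° = 292.83° ≈ 293°.

293°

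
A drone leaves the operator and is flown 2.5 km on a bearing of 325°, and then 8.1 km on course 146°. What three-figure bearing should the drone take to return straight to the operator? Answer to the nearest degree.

326°

Leg 1 (325°, 2.5 km): east 2.5 sin 325° = -1.43, north 2.5 cos 325° = 2.05
Leg 2 (146°, 8.1 km): east 8.1 sin 146° = 4.53, north 8.1 cos 146° = -6.72
Net displacement: 3.10 east, -4.67 north. Direction back to start is (-3.10, 4.67): bearing = atan2(-3.10, 4.67) mod 360° = 326.45° ≈ 326°.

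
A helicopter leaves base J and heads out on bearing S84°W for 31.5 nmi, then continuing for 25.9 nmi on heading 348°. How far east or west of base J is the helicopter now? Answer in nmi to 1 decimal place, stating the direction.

Leg 1 (S84°W, 31.5 nmi): east 31.5 sin 264° = -31.33, north 31.5 cos 264° = -3.29
Leg 2 (348°, 25.9 nmi): east 25.9 sin 348° = -5.38, north 25.9 cos 348° = 25.33
Net east component: -36.71 nmi.

36.7 nmi west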